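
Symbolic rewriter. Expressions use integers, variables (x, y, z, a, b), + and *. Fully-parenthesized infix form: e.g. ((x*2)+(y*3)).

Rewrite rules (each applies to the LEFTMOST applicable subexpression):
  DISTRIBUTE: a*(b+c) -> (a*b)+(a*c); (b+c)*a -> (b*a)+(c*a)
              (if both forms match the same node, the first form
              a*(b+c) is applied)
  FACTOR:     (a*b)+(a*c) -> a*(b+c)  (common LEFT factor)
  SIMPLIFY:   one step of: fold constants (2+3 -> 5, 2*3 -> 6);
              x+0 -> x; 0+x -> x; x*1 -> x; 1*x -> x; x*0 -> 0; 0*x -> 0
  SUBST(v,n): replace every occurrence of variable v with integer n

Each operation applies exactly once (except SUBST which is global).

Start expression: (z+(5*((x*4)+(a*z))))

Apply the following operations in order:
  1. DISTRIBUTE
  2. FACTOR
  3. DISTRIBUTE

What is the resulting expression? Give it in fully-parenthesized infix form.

Start: (z+(5*((x*4)+(a*z))))
Apply DISTRIBUTE at R (target: (5*((x*4)+(a*z)))): (z+(5*((x*4)+(a*z)))) -> (z+((5*(x*4))+(5*(a*z))))
Apply FACTOR at R (target: ((5*(x*4))+(5*(a*z)))): (z+((5*(x*4))+(5*(a*z)))) -> (z+(5*((x*4)+(a*z))))
Apply DISTRIBUTE at R (target: (5*((x*4)+(a*z)))): (z+(5*((x*4)+(a*z)))) -> (z+((5*(x*4))+(5*(a*z))))

Answer: (z+((5*(x*4))+(5*(a*z))))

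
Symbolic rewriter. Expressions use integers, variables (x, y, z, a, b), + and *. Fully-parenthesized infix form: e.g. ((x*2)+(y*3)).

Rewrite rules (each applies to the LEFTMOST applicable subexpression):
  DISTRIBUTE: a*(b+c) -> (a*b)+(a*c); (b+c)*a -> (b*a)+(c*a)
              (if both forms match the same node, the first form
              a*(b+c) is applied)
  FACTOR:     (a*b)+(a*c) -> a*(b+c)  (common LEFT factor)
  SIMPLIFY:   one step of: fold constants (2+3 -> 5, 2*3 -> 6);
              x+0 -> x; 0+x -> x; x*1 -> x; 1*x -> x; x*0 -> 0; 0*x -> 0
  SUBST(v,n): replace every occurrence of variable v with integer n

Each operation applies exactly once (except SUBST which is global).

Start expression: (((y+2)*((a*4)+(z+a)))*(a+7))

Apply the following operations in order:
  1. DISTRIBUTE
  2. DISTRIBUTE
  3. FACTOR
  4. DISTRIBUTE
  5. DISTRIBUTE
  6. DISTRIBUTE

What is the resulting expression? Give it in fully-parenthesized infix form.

Answer: (((((y*(a*4))+(2*(a*4)))*a)+(((y+2)*(z+a))*a))+(((y+2)*((a*4)+(z+a)))*7))

Derivation:
Start: (((y+2)*((a*4)+(z+a)))*(a+7))
Apply DISTRIBUTE at root (target: (((y+2)*((a*4)+(z+a)))*(a+7))): (((y+2)*((a*4)+(z+a)))*(a+7)) -> ((((y+2)*((a*4)+(z+a)))*a)+(((y+2)*((a*4)+(z+a)))*7))
Apply DISTRIBUTE at LL (target: ((y+2)*((a*4)+(z+a)))): ((((y+2)*((a*4)+(z+a)))*a)+(((y+2)*((a*4)+(z+a)))*7)) -> (((((y+2)*(a*4))+((y+2)*(z+a)))*a)+(((y+2)*((a*4)+(z+a)))*7))
Apply FACTOR at LL (target: (((y+2)*(a*4))+((y+2)*(z+a)))): (((((y+2)*(a*4))+((y+2)*(z+a)))*a)+(((y+2)*((a*4)+(z+a)))*7)) -> ((((y+2)*((a*4)+(z+a)))*a)+(((y+2)*((a*4)+(z+a)))*7))
Apply DISTRIBUTE at LL (target: ((y+2)*((a*4)+(z+a)))): ((((y+2)*((a*4)+(z+a)))*a)+(((y+2)*((a*4)+(z+a)))*7)) -> (((((y+2)*(a*4))+((y+2)*(z+a)))*a)+(((y+2)*((a*4)+(z+a)))*7))
Apply DISTRIBUTE at L (target: ((((y+2)*(a*4))+((y+2)*(z+a)))*a)): (((((y+2)*(a*4))+((y+2)*(z+a)))*a)+(((y+2)*((a*4)+(z+a)))*7)) -> (((((y+2)*(a*4))*a)+(((y+2)*(z+a))*a))+(((y+2)*((a*4)+(z+a)))*7))
Apply DISTRIBUTE at LLL (target: ((y+2)*(a*4))): (((((y+2)*(a*4))*a)+(((y+2)*(z+a))*a))+(((y+2)*((a*4)+(z+a)))*7)) -> (((((y*(a*4))+(2*(a*4)))*a)+(((y+2)*(z+a))*a))+(((y+2)*((a*4)+(z+a)))*7))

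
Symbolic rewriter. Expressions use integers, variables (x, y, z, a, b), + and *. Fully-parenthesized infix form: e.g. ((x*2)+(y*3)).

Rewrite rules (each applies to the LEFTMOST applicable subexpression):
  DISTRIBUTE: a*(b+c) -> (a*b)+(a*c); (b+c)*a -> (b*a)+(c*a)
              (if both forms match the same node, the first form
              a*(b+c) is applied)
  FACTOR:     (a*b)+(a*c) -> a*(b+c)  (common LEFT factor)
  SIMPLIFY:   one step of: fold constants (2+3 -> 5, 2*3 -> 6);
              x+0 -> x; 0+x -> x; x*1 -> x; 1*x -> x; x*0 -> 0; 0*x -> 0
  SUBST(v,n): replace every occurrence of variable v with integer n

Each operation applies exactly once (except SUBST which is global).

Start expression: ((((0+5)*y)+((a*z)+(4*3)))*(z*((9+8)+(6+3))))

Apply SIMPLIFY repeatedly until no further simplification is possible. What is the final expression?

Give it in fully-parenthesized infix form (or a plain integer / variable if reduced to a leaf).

Answer: (((5*y)+((a*z)+12))*(z*26))

Derivation:
Start: ((((0+5)*y)+((a*z)+(4*3)))*(z*((9+8)+(6+3))))
Step 1: at LLL: (0+5) -> 5; overall: ((((0+5)*y)+((a*z)+(4*3)))*(z*((9+8)+(6+3)))) -> (((5*y)+((a*z)+(4*3)))*(z*((9+8)+(6+3))))
Step 2: at LRR: (4*3) -> 12; overall: (((5*y)+((a*z)+(4*3)))*(z*((9+8)+(6+3)))) -> (((5*y)+((a*z)+12))*(z*((9+8)+(6+3))))
Step 3: at RRL: (9+8) -> 17; overall: (((5*y)+((a*z)+12))*(z*((9+8)+(6+3)))) -> (((5*y)+((a*z)+12))*(z*(17+(6+3))))
Step 4: at RRR: (6+3) -> 9; overall: (((5*y)+((a*z)+12))*(z*(17+(6+3)))) -> (((5*y)+((a*z)+12))*(z*(17+9)))
Step 5: at RR: (17+9) -> 26; overall: (((5*y)+((a*z)+12))*(z*(17+9))) -> (((5*y)+((a*z)+12))*(z*26))
Fixed point: (((5*y)+((a*z)+12))*(z*26))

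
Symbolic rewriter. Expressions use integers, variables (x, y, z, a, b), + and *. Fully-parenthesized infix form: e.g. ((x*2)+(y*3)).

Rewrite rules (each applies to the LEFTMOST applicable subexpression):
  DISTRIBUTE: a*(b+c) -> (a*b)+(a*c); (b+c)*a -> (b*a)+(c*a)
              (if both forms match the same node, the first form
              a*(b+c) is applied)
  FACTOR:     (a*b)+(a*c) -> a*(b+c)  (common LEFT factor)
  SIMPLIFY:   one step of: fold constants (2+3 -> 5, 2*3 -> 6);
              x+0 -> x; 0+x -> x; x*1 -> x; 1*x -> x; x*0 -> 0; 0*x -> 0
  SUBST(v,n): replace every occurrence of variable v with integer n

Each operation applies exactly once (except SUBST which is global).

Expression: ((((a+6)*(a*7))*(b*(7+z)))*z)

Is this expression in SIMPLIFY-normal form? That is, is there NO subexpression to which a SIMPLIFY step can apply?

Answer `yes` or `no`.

Expression: ((((a+6)*(a*7))*(b*(7+z)))*z)
Scanning for simplifiable subexpressions (pre-order)...
  at root: ((((a+6)*(a*7))*(b*(7+z)))*z) (not simplifiable)
  at L: (((a+6)*(a*7))*(b*(7+z))) (not simplifiable)
  at LL: ((a+6)*(a*7)) (not simplifiable)
  at LLL: (a+6) (not simplifiable)
  at LLR: (a*7) (not simplifiable)
  at LR: (b*(7+z)) (not simplifiable)
  at LRR: (7+z) (not simplifiable)
Result: no simplifiable subexpression found -> normal form.

Answer: yes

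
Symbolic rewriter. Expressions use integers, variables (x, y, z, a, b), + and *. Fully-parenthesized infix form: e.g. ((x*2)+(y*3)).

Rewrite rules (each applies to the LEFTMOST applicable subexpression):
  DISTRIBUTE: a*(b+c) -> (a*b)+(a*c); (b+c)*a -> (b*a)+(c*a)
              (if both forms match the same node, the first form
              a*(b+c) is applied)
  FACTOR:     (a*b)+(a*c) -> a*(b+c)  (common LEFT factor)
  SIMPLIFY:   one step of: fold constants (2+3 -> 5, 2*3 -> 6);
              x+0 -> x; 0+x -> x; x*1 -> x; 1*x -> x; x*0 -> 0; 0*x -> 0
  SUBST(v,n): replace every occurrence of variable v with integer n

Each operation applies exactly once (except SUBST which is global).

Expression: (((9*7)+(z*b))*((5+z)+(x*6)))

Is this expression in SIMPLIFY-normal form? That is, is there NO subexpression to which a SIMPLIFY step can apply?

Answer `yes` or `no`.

Answer: no

Derivation:
Expression: (((9*7)+(z*b))*((5+z)+(x*6)))
Scanning for simplifiable subexpressions (pre-order)...
  at root: (((9*7)+(z*b))*((5+z)+(x*6))) (not simplifiable)
  at L: ((9*7)+(z*b)) (not simplifiable)
  at LL: (9*7) (SIMPLIFIABLE)
  at LR: (z*b) (not simplifiable)
  at R: ((5+z)+(x*6)) (not simplifiable)
  at RL: (5+z) (not simplifiable)
  at RR: (x*6) (not simplifiable)
Found simplifiable subexpr at path LL: (9*7)
One SIMPLIFY step would give: ((63+(z*b))*((5+z)+(x*6)))
-> NOT in normal form.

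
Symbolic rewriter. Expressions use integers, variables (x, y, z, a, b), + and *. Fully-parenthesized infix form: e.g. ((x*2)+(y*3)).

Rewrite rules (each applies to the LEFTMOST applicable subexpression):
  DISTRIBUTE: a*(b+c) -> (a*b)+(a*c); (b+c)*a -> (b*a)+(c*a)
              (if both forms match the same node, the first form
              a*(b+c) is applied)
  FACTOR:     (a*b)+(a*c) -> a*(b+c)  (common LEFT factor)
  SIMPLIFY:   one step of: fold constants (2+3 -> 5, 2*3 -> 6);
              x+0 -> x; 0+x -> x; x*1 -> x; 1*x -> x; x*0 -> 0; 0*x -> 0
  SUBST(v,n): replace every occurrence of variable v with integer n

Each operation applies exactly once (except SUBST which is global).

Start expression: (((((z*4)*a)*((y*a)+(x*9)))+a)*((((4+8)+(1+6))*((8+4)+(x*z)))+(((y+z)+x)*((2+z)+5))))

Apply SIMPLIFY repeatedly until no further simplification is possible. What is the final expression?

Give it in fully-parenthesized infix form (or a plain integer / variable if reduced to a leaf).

Start: (((((z*4)*a)*((y*a)+(x*9)))+a)*((((4+8)+(1+6))*((8+4)+(x*z)))+(((y+z)+x)*((2+z)+5))))
Step 1: at RLLL: (4+8) -> 12; overall: (((((z*4)*a)*((y*a)+(x*9)))+a)*((((4+8)+(1+6))*((8+4)+(x*z)))+(((y+z)+x)*((2+z)+5)))) -> (((((z*4)*a)*((y*a)+(x*9)))+a)*(((12+(1+6))*((8+4)+(x*z)))+(((y+z)+x)*((2+z)+5))))
Step 2: at RLLR: (1+6) -> 7; overall: (((((z*4)*a)*((y*a)+(x*9)))+a)*(((12+(1+6))*((8+4)+(x*z)))+(((y+z)+x)*((2+z)+5)))) -> (((((z*4)*a)*((y*a)+(x*9)))+a)*(((12+7)*((8+4)+(x*z)))+(((y+z)+x)*((2+z)+5))))
Step 3: at RLL: (12+7) -> 19; overall: (((((z*4)*a)*((y*a)+(x*9)))+a)*(((12+7)*((8+4)+(x*z)))+(((y+z)+x)*((2+z)+5)))) -> (((((z*4)*a)*((y*a)+(x*9)))+a)*((19*((8+4)+(x*z)))+(((y+z)+x)*((2+z)+5))))
Step 4: at RLRL: (8+4) -> 12; overall: (((((z*4)*a)*((y*a)+(x*9)))+a)*((19*((8+4)+(x*z)))+(((y+z)+x)*((2+z)+5)))) -> (((((z*4)*a)*((y*a)+(x*9)))+a)*((19*(12+(x*z)))+(((y+z)+x)*((2+z)+5))))
Fixed point: (((((z*4)*a)*((y*a)+(x*9)))+a)*((19*(12+(x*z)))+(((y+z)+x)*((2+z)+5))))

Answer: (((((z*4)*a)*((y*a)+(x*9)))+a)*((19*(12+(x*z)))+(((y+z)+x)*((2+z)+5))))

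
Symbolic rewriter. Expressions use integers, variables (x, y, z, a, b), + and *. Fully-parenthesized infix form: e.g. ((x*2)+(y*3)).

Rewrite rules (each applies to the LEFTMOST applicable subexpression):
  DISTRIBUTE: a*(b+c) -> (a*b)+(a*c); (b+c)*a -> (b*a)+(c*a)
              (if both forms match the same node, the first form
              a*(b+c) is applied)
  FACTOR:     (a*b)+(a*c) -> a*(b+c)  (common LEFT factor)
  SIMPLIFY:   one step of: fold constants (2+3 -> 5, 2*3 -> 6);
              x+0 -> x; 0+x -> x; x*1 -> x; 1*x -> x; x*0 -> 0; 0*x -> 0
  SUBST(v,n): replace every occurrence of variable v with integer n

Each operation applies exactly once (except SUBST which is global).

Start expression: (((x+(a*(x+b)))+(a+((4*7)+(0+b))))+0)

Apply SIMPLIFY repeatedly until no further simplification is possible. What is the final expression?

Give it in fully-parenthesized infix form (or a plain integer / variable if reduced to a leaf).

Answer: ((x+(a*(x+b)))+(a+(28+b)))

Derivation:
Start: (((x+(a*(x+b)))+(a+((4*7)+(0+b))))+0)
Step 1: at root: (((x+(a*(x+b)))+(a+((4*7)+(0+b))))+0) -> ((x+(a*(x+b)))+(a+((4*7)+(0+b)))); overall: (((x+(a*(x+b)))+(a+((4*7)+(0+b))))+0) -> ((x+(a*(x+b)))+(a+((4*7)+(0+b))))
Step 2: at RRL: (4*7) -> 28; overall: ((x+(a*(x+b)))+(a+((4*7)+(0+b)))) -> ((x+(a*(x+b)))+(a+(28+(0+b))))
Step 3: at RRR: (0+b) -> b; overall: ((x+(a*(x+b)))+(a+(28+(0+b)))) -> ((x+(a*(x+b)))+(a+(28+b)))
Fixed point: ((x+(a*(x+b)))+(a+(28+b)))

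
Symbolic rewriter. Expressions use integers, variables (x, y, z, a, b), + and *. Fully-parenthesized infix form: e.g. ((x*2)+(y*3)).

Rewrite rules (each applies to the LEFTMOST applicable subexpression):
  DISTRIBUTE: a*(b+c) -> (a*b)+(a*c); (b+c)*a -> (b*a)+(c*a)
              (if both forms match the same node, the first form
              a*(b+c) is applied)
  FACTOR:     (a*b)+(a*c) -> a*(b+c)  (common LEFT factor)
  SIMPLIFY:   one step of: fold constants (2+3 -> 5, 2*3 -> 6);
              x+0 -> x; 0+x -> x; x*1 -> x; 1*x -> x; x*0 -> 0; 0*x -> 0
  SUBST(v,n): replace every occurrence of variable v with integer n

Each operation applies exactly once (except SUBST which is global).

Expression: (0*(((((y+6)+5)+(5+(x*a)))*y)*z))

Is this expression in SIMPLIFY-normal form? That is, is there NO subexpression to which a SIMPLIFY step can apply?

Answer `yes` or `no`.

Answer: no

Derivation:
Expression: (0*(((((y+6)+5)+(5+(x*a)))*y)*z))
Scanning for simplifiable subexpressions (pre-order)...
  at root: (0*(((((y+6)+5)+(5+(x*a)))*y)*z)) (SIMPLIFIABLE)
  at R: (((((y+6)+5)+(5+(x*a)))*y)*z) (not simplifiable)
  at RL: ((((y+6)+5)+(5+(x*a)))*y) (not simplifiable)
  at RLL: (((y+6)+5)+(5+(x*a))) (not simplifiable)
  at RLLL: ((y+6)+5) (not simplifiable)
  at RLLLL: (y+6) (not simplifiable)
  at RLLR: (5+(x*a)) (not simplifiable)
  at RLLRR: (x*a) (not simplifiable)
Found simplifiable subexpr at path root: (0*(((((y+6)+5)+(5+(x*a)))*y)*z))
One SIMPLIFY step would give: 0
-> NOT in normal form.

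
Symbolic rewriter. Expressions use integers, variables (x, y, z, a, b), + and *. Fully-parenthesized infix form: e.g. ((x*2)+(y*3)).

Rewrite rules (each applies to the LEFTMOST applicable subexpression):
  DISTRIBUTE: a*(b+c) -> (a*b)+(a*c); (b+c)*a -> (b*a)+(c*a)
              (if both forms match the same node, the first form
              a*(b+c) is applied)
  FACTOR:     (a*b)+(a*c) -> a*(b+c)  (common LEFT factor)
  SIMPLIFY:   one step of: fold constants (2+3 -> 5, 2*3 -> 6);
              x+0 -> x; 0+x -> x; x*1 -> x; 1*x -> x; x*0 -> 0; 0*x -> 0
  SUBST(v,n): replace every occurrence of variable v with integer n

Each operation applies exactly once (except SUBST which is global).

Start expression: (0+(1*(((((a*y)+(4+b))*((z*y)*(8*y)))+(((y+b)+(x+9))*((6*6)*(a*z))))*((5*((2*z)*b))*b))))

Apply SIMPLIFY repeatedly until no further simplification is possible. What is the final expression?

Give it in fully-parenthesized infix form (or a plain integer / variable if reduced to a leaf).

Answer: (((((a*y)+(4+b))*((z*y)*(8*y)))+(((y+b)+(x+9))*(36*(a*z))))*((5*((2*z)*b))*b))

Derivation:
Start: (0+(1*(((((a*y)+(4+b))*((z*y)*(8*y)))+(((y+b)+(x+9))*((6*6)*(a*z))))*((5*((2*z)*b))*b))))
Step 1: at root: (0+(1*(((((a*y)+(4+b))*((z*y)*(8*y)))+(((y+b)+(x+9))*((6*6)*(a*z))))*((5*((2*z)*b))*b)))) -> (1*(((((a*y)+(4+b))*((z*y)*(8*y)))+(((y+b)+(x+9))*((6*6)*(a*z))))*((5*((2*z)*b))*b))); overall: (0+(1*(((((a*y)+(4+b))*((z*y)*(8*y)))+(((y+b)+(x+9))*((6*6)*(a*z))))*((5*((2*z)*b))*b)))) -> (1*(((((a*y)+(4+b))*((z*y)*(8*y)))+(((y+b)+(x+9))*((6*6)*(a*z))))*((5*((2*z)*b))*b)))
Step 2: at root: (1*(((((a*y)+(4+b))*((z*y)*(8*y)))+(((y+b)+(x+9))*((6*6)*(a*z))))*((5*((2*z)*b))*b))) -> (((((a*y)+(4+b))*((z*y)*(8*y)))+(((y+b)+(x+9))*((6*6)*(a*z))))*((5*((2*z)*b))*b)); overall: (1*(((((a*y)+(4+b))*((z*y)*(8*y)))+(((y+b)+(x+9))*((6*6)*(a*z))))*((5*((2*z)*b))*b))) -> (((((a*y)+(4+b))*((z*y)*(8*y)))+(((y+b)+(x+9))*((6*6)*(a*z))))*((5*((2*z)*b))*b))
Step 3: at LRRL: (6*6) -> 36; overall: (((((a*y)+(4+b))*((z*y)*(8*y)))+(((y+b)+(x+9))*((6*6)*(a*z))))*((5*((2*z)*b))*b)) -> (((((a*y)+(4+b))*((z*y)*(8*y)))+(((y+b)+(x+9))*(36*(a*z))))*((5*((2*z)*b))*b))
Fixed point: (((((a*y)+(4+b))*((z*y)*(8*y)))+(((y+b)+(x+9))*(36*(a*z))))*((5*((2*z)*b))*b))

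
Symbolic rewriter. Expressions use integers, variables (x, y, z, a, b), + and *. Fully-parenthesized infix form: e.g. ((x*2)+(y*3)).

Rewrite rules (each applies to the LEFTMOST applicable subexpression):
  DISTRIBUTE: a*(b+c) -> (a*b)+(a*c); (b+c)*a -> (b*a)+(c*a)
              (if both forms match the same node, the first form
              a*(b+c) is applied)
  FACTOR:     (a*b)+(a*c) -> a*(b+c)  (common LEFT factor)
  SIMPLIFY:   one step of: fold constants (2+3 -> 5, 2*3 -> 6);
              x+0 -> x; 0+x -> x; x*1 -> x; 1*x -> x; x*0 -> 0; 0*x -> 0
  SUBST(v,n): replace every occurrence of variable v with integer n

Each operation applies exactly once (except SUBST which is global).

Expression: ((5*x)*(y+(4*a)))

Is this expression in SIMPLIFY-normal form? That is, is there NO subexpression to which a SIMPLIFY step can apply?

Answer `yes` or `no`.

Expression: ((5*x)*(y+(4*a)))
Scanning for simplifiable subexpressions (pre-order)...
  at root: ((5*x)*(y+(4*a))) (not simplifiable)
  at L: (5*x) (not simplifiable)
  at R: (y+(4*a)) (not simplifiable)
  at RR: (4*a) (not simplifiable)
Result: no simplifiable subexpression found -> normal form.

Answer: yes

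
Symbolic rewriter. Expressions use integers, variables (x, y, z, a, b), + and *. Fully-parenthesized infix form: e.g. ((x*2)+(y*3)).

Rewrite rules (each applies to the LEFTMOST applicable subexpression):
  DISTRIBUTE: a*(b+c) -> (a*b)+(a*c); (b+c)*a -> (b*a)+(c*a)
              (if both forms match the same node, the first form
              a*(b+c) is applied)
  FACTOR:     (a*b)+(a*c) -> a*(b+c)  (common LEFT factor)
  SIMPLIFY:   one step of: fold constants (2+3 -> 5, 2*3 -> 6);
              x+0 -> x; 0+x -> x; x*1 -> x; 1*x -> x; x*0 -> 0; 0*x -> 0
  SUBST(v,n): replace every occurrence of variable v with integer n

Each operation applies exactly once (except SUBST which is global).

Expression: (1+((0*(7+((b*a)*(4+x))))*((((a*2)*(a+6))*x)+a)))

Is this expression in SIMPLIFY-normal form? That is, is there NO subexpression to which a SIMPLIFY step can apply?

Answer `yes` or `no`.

Answer: no

Derivation:
Expression: (1+((0*(7+((b*a)*(4+x))))*((((a*2)*(a+6))*x)+a)))
Scanning for simplifiable subexpressions (pre-order)...
  at root: (1+((0*(7+((b*a)*(4+x))))*((((a*2)*(a+6))*x)+a))) (not simplifiable)
  at R: ((0*(7+((b*a)*(4+x))))*((((a*2)*(a+6))*x)+a)) (not simplifiable)
  at RL: (0*(7+((b*a)*(4+x)))) (SIMPLIFIABLE)
  at RLR: (7+((b*a)*(4+x))) (not simplifiable)
  at RLRR: ((b*a)*(4+x)) (not simplifiable)
  at RLRRL: (b*a) (not simplifiable)
  at RLRRR: (4+x) (not simplifiable)
  at RR: ((((a*2)*(a+6))*x)+a) (not simplifiable)
  at RRL: (((a*2)*(a+6))*x) (not simplifiable)
  at RRLL: ((a*2)*(a+6)) (not simplifiable)
  at RRLLL: (a*2) (not simplifiable)
  at RRLLR: (a+6) (not simplifiable)
Found simplifiable subexpr at path RL: (0*(7+((b*a)*(4+x))))
One SIMPLIFY step would give: (1+(0*((((a*2)*(a+6))*x)+a)))
-> NOT in normal form.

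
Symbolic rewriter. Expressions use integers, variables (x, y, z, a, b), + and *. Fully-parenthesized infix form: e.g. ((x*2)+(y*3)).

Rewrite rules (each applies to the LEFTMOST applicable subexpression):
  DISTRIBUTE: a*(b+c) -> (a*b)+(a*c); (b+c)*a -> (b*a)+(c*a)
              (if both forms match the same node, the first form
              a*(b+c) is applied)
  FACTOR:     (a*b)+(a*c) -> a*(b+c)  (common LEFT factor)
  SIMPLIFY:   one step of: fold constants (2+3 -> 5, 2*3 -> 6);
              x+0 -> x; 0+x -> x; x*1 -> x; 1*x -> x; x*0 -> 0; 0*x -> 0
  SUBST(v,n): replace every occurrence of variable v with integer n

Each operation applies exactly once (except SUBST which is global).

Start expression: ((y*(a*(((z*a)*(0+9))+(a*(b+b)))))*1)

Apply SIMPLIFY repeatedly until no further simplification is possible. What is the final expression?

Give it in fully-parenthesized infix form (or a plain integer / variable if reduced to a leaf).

Answer: (y*(a*(((z*a)*9)+(a*(b+b)))))

Derivation:
Start: ((y*(a*(((z*a)*(0+9))+(a*(b+b)))))*1)
Step 1: at root: ((y*(a*(((z*a)*(0+9))+(a*(b+b)))))*1) -> (y*(a*(((z*a)*(0+9))+(a*(b+b))))); overall: ((y*(a*(((z*a)*(0+9))+(a*(b+b)))))*1) -> (y*(a*(((z*a)*(0+9))+(a*(b+b)))))
Step 2: at RRLR: (0+9) -> 9; overall: (y*(a*(((z*a)*(0+9))+(a*(b+b))))) -> (y*(a*(((z*a)*9)+(a*(b+b)))))
Fixed point: (y*(a*(((z*a)*9)+(a*(b+b)))))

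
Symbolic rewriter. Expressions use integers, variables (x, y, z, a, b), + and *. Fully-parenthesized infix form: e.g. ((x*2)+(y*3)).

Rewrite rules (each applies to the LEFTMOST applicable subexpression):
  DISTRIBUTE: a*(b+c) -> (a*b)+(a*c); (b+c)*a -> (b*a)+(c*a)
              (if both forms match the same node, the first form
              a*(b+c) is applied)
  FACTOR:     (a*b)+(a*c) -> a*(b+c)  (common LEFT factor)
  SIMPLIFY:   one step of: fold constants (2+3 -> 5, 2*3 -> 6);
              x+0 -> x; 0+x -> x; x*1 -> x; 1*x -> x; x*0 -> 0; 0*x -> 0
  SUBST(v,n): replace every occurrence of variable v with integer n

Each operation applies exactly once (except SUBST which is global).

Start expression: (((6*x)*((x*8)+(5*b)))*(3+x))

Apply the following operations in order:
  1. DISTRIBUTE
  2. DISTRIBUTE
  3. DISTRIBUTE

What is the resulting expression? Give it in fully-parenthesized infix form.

Answer: (((((6*x)*(x*8))*3)+(((6*x)*(5*b))*3))+(((6*x)*((x*8)+(5*b)))*x))

Derivation:
Start: (((6*x)*((x*8)+(5*b)))*(3+x))
Apply DISTRIBUTE at root (target: (((6*x)*((x*8)+(5*b)))*(3+x))): (((6*x)*((x*8)+(5*b)))*(3+x)) -> ((((6*x)*((x*8)+(5*b)))*3)+(((6*x)*((x*8)+(5*b)))*x))
Apply DISTRIBUTE at LL (target: ((6*x)*((x*8)+(5*b)))): ((((6*x)*((x*8)+(5*b)))*3)+(((6*x)*((x*8)+(5*b)))*x)) -> (((((6*x)*(x*8))+((6*x)*(5*b)))*3)+(((6*x)*((x*8)+(5*b)))*x))
Apply DISTRIBUTE at L (target: ((((6*x)*(x*8))+((6*x)*(5*b)))*3)): (((((6*x)*(x*8))+((6*x)*(5*b)))*3)+(((6*x)*((x*8)+(5*b)))*x)) -> (((((6*x)*(x*8))*3)+(((6*x)*(5*b))*3))+(((6*x)*((x*8)+(5*b)))*x))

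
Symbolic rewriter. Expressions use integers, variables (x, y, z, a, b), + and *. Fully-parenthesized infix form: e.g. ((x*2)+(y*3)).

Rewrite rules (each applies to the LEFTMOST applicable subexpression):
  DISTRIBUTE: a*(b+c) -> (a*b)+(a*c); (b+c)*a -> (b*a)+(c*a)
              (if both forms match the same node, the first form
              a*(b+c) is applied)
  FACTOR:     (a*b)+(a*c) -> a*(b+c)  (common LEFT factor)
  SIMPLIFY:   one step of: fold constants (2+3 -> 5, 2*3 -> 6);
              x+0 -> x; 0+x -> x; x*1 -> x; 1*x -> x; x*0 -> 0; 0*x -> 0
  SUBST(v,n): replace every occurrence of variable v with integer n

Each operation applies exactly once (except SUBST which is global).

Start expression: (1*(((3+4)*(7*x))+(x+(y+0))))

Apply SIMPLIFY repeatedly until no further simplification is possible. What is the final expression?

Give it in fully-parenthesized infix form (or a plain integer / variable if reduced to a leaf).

Start: (1*(((3+4)*(7*x))+(x+(y+0))))
Step 1: at root: (1*(((3+4)*(7*x))+(x+(y+0)))) -> (((3+4)*(7*x))+(x+(y+0))); overall: (1*(((3+4)*(7*x))+(x+(y+0)))) -> (((3+4)*(7*x))+(x+(y+0)))
Step 2: at LL: (3+4) -> 7; overall: (((3+4)*(7*x))+(x+(y+0))) -> ((7*(7*x))+(x+(y+0)))
Step 3: at RR: (y+0) -> y; overall: ((7*(7*x))+(x+(y+0))) -> ((7*(7*x))+(x+y))
Fixed point: ((7*(7*x))+(x+y))

Answer: ((7*(7*x))+(x+y))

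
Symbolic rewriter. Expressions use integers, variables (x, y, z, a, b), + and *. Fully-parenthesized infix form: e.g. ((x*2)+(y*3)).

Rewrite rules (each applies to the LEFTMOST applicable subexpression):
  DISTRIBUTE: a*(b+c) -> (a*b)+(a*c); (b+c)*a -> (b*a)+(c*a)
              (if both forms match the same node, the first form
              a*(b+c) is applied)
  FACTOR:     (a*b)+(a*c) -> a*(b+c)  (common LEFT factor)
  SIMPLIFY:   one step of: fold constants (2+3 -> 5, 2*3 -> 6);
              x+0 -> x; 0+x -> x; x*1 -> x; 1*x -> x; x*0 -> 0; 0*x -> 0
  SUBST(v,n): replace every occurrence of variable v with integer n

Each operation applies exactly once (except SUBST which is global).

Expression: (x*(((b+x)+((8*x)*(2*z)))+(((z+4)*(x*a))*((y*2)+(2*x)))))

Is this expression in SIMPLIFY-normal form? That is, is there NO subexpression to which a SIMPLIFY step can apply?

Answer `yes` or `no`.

Answer: yes

Derivation:
Expression: (x*(((b+x)+((8*x)*(2*z)))+(((z+4)*(x*a))*((y*2)+(2*x)))))
Scanning for simplifiable subexpressions (pre-order)...
  at root: (x*(((b+x)+((8*x)*(2*z)))+(((z+4)*(x*a))*((y*2)+(2*x))))) (not simplifiable)
  at R: (((b+x)+((8*x)*(2*z)))+(((z+4)*(x*a))*((y*2)+(2*x)))) (not simplifiable)
  at RL: ((b+x)+((8*x)*(2*z))) (not simplifiable)
  at RLL: (b+x) (not simplifiable)
  at RLR: ((8*x)*(2*z)) (not simplifiable)
  at RLRL: (8*x) (not simplifiable)
  at RLRR: (2*z) (not simplifiable)
  at RR: (((z+4)*(x*a))*((y*2)+(2*x))) (not simplifiable)
  at RRL: ((z+4)*(x*a)) (not simplifiable)
  at RRLL: (z+4) (not simplifiable)
  at RRLR: (x*a) (not simplifiable)
  at RRR: ((y*2)+(2*x)) (not simplifiable)
  at RRRL: (y*2) (not simplifiable)
  at RRRR: (2*x) (not simplifiable)
Result: no simplifiable subexpression found -> normal form.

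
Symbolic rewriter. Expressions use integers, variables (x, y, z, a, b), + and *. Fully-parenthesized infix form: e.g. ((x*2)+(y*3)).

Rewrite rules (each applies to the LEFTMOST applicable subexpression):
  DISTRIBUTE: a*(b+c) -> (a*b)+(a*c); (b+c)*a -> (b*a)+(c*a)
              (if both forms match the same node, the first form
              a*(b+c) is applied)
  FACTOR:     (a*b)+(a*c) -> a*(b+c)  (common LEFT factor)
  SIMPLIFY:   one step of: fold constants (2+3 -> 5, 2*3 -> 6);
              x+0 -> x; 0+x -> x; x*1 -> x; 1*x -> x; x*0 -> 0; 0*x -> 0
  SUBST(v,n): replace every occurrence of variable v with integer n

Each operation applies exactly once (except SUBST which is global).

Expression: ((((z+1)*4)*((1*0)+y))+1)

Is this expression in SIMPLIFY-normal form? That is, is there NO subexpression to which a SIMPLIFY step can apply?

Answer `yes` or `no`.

Expression: ((((z+1)*4)*((1*0)+y))+1)
Scanning for simplifiable subexpressions (pre-order)...
  at root: ((((z+1)*4)*((1*0)+y))+1) (not simplifiable)
  at L: (((z+1)*4)*((1*0)+y)) (not simplifiable)
  at LL: ((z+1)*4) (not simplifiable)
  at LLL: (z+1) (not simplifiable)
  at LR: ((1*0)+y) (not simplifiable)
  at LRL: (1*0) (SIMPLIFIABLE)
Found simplifiable subexpr at path LRL: (1*0)
One SIMPLIFY step would give: ((((z+1)*4)*(0+y))+1)
-> NOT in normal form.

Answer: no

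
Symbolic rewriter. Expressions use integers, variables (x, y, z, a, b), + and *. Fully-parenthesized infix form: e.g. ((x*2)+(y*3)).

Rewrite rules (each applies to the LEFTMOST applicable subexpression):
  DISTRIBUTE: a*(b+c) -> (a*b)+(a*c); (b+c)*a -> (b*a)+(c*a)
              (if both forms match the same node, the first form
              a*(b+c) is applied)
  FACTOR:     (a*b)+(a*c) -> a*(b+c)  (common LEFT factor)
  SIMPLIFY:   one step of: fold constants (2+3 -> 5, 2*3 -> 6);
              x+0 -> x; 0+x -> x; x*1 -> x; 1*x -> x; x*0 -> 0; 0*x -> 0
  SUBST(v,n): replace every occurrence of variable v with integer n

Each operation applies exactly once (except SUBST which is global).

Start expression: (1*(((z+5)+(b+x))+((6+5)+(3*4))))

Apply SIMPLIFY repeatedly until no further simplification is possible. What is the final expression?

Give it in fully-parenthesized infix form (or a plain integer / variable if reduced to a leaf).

Start: (1*(((z+5)+(b+x))+((6+5)+(3*4))))
Step 1: at root: (1*(((z+5)+(b+x))+((6+5)+(3*4)))) -> (((z+5)+(b+x))+((6+5)+(3*4))); overall: (1*(((z+5)+(b+x))+((6+5)+(3*4)))) -> (((z+5)+(b+x))+((6+5)+(3*4)))
Step 2: at RL: (6+5) -> 11; overall: (((z+5)+(b+x))+((6+5)+(3*4))) -> (((z+5)+(b+x))+(11+(3*4)))
Step 3: at RR: (3*4) -> 12; overall: (((z+5)+(b+x))+(11+(3*4))) -> (((z+5)+(b+x))+(11+12))
Step 4: at R: (11+12) -> 23; overall: (((z+5)+(b+x))+(11+12)) -> (((z+5)+(b+x))+23)
Fixed point: (((z+5)+(b+x))+23)

Answer: (((z+5)+(b+x))+23)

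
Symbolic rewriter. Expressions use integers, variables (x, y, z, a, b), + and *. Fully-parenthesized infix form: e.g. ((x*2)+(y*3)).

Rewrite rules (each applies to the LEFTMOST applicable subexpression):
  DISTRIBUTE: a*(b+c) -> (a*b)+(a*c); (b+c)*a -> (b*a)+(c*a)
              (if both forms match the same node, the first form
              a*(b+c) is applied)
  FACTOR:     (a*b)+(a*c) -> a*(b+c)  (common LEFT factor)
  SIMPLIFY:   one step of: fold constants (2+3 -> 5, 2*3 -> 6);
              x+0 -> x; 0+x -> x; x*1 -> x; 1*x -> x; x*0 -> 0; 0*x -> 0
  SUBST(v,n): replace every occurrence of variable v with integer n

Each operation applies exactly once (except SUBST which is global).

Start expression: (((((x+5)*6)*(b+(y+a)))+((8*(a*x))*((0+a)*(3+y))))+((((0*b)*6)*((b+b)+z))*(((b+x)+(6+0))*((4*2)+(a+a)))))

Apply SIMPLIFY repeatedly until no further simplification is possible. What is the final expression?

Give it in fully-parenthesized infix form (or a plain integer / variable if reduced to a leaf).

Answer: ((((x+5)*6)*(b+(y+a)))+((8*(a*x))*(a*(3+y))))

Derivation:
Start: (((((x+5)*6)*(b+(y+a)))+((8*(a*x))*((0+a)*(3+y))))+((((0*b)*6)*((b+b)+z))*(((b+x)+(6+0))*((4*2)+(a+a)))))
Step 1: at LRRL: (0+a) -> a; overall: (((((x+5)*6)*(b+(y+a)))+((8*(a*x))*((0+a)*(3+y))))+((((0*b)*6)*((b+b)+z))*(((b+x)+(6+0))*((4*2)+(a+a))))) -> (((((x+5)*6)*(b+(y+a)))+((8*(a*x))*(a*(3+y))))+((((0*b)*6)*((b+b)+z))*(((b+x)+(6+0))*((4*2)+(a+a)))))
Step 2: at RLLL: (0*b) -> 0; overall: (((((x+5)*6)*(b+(y+a)))+((8*(a*x))*(a*(3+y))))+((((0*b)*6)*((b+b)+z))*(((b+x)+(6+0))*((4*2)+(a+a))))) -> (((((x+5)*6)*(b+(y+a)))+((8*(a*x))*(a*(3+y))))+(((0*6)*((b+b)+z))*(((b+x)+(6+0))*((4*2)+(a+a)))))
Step 3: at RLL: (0*6) -> 0; overall: (((((x+5)*6)*(b+(y+a)))+((8*(a*x))*(a*(3+y))))+(((0*6)*((b+b)+z))*(((b+x)+(6+0))*((4*2)+(a+a))))) -> (((((x+5)*6)*(b+(y+a)))+((8*(a*x))*(a*(3+y))))+((0*((b+b)+z))*(((b+x)+(6+0))*((4*2)+(a+a)))))
Step 4: at RL: (0*((b+b)+z)) -> 0; overall: (((((x+5)*6)*(b+(y+a)))+((8*(a*x))*(a*(3+y))))+((0*((b+b)+z))*(((b+x)+(6+0))*((4*2)+(a+a))))) -> (((((x+5)*6)*(b+(y+a)))+((8*(a*x))*(a*(3+y))))+(0*(((b+x)+(6+0))*((4*2)+(a+a)))))
Step 5: at R: (0*(((b+x)+(6+0))*((4*2)+(a+a)))) -> 0; overall: (((((x+5)*6)*(b+(y+a)))+((8*(a*x))*(a*(3+y))))+(0*(((b+x)+(6+0))*((4*2)+(a+a))))) -> (((((x+5)*6)*(b+(y+a)))+((8*(a*x))*(a*(3+y))))+0)
Step 6: at root: (((((x+5)*6)*(b+(y+a)))+((8*(a*x))*(a*(3+y))))+0) -> ((((x+5)*6)*(b+(y+a)))+((8*(a*x))*(a*(3+y)))); overall: (((((x+5)*6)*(b+(y+a)))+((8*(a*x))*(a*(3+y))))+0) -> ((((x+5)*6)*(b+(y+a)))+((8*(a*x))*(a*(3+y))))
Fixed point: ((((x+5)*6)*(b+(y+a)))+((8*(a*x))*(a*(3+y))))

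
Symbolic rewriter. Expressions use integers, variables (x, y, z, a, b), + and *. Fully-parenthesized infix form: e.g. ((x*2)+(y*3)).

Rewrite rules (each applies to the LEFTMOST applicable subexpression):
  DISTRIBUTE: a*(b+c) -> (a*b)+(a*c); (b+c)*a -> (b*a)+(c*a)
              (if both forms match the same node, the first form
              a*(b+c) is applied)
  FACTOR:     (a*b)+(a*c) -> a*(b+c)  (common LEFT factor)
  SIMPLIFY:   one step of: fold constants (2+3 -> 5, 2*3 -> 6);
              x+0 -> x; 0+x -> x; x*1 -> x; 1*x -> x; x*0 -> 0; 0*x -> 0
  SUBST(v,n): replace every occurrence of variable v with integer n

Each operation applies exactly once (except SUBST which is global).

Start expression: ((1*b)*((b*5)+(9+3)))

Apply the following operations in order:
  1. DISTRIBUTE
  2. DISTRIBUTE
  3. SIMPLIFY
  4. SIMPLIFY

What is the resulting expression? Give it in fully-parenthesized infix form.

Answer: ((b*(b*5))+((b*9)+((1*b)*3)))

Derivation:
Start: ((1*b)*((b*5)+(9+3)))
Apply DISTRIBUTE at root (target: ((1*b)*((b*5)+(9+3)))): ((1*b)*((b*5)+(9+3))) -> (((1*b)*(b*5))+((1*b)*(9+3)))
Apply DISTRIBUTE at R (target: ((1*b)*(9+3))): (((1*b)*(b*5))+((1*b)*(9+3))) -> (((1*b)*(b*5))+(((1*b)*9)+((1*b)*3)))
Apply SIMPLIFY at LL (target: (1*b)): (((1*b)*(b*5))+(((1*b)*9)+((1*b)*3))) -> ((b*(b*5))+(((1*b)*9)+((1*b)*3)))
Apply SIMPLIFY at RLL (target: (1*b)): ((b*(b*5))+(((1*b)*9)+((1*b)*3))) -> ((b*(b*5))+((b*9)+((1*b)*3)))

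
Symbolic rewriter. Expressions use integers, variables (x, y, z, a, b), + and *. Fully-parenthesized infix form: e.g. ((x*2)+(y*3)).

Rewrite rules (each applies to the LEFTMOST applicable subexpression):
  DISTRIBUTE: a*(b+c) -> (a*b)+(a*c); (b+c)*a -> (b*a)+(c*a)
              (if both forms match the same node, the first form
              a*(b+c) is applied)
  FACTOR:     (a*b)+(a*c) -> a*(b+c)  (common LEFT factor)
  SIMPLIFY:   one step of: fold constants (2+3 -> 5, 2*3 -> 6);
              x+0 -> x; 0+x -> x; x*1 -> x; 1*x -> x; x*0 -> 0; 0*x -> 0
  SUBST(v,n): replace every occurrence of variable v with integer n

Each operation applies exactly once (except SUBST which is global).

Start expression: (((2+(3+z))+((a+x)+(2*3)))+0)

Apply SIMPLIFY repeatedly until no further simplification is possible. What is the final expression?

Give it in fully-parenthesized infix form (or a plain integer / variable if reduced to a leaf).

Start: (((2+(3+z))+((a+x)+(2*3)))+0)
Step 1: at root: (((2+(3+z))+((a+x)+(2*3)))+0) -> ((2+(3+z))+((a+x)+(2*3))); overall: (((2+(3+z))+((a+x)+(2*3)))+0) -> ((2+(3+z))+((a+x)+(2*3)))
Step 2: at RR: (2*3) -> 6; overall: ((2+(3+z))+((a+x)+(2*3))) -> ((2+(3+z))+((a+x)+6))
Fixed point: ((2+(3+z))+((a+x)+6))

Answer: ((2+(3+z))+((a+x)+6))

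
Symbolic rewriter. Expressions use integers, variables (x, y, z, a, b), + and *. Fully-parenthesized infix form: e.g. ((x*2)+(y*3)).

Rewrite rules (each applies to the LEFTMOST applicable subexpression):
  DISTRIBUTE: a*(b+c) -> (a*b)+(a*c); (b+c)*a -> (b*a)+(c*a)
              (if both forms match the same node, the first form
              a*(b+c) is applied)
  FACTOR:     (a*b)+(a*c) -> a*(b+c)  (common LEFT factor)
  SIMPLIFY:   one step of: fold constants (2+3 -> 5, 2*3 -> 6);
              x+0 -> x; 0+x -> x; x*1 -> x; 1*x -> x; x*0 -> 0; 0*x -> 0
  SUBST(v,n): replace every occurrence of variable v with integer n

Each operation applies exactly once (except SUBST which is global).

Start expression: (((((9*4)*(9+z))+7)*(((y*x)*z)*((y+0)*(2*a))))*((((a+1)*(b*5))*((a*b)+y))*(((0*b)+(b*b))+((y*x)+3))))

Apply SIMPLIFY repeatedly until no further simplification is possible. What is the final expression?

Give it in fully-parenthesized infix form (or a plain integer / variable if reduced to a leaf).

Answer: ((((36*(9+z))+7)*(((y*x)*z)*(y*(2*a))))*((((a+1)*(b*5))*((a*b)+y))*((b*b)+((y*x)+3))))

Derivation:
Start: (((((9*4)*(9+z))+7)*(((y*x)*z)*((y+0)*(2*a))))*((((a+1)*(b*5))*((a*b)+y))*(((0*b)+(b*b))+((y*x)+3))))
Step 1: at LLLL: (9*4) -> 36; overall: (((((9*4)*(9+z))+7)*(((y*x)*z)*((y+0)*(2*a))))*((((a+1)*(b*5))*((a*b)+y))*(((0*b)+(b*b))+((y*x)+3)))) -> ((((36*(9+z))+7)*(((y*x)*z)*((y+0)*(2*a))))*((((a+1)*(b*5))*((a*b)+y))*(((0*b)+(b*b))+((y*x)+3))))
Step 2: at LRRL: (y+0) -> y; overall: ((((36*(9+z))+7)*(((y*x)*z)*((y+0)*(2*a))))*((((a+1)*(b*5))*((a*b)+y))*(((0*b)+(b*b))+((y*x)+3)))) -> ((((36*(9+z))+7)*(((y*x)*z)*(y*(2*a))))*((((a+1)*(b*5))*((a*b)+y))*(((0*b)+(b*b))+((y*x)+3))))
Step 3: at RRLL: (0*b) -> 0; overall: ((((36*(9+z))+7)*(((y*x)*z)*(y*(2*a))))*((((a+1)*(b*5))*((a*b)+y))*(((0*b)+(b*b))+((y*x)+3)))) -> ((((36*(9+z))+7)*(((y*x)*z)*(y*(2*a))))*((((a+1)*(b*5))*((a*b)+y))*((0+(b*b))+((y*x)+3))))
Step 4: at RRL: (0+(b*b)) -> (b*b); overall: ((((36*(9+z))+7)*(((y*x)*z)*(y*(2*a))))*((((a+1)*(b*5))*((a*b)+y))*((0+(b*b))+((y*x)+3)))) -> ((((36*(9+z))+7)*(((y*x)*z)*(y*(2*a))))*((((a+1)*(b*5))*((a*b)+y))*((b*b)+((y*x)+3))))
Fixed point: ((((36*(9+z))+7)*(((y*x)*z)*(y*(2*a))))*((((a+1)*(b*5))*((a*b)+y))*((b*b)+((y*x)+3))))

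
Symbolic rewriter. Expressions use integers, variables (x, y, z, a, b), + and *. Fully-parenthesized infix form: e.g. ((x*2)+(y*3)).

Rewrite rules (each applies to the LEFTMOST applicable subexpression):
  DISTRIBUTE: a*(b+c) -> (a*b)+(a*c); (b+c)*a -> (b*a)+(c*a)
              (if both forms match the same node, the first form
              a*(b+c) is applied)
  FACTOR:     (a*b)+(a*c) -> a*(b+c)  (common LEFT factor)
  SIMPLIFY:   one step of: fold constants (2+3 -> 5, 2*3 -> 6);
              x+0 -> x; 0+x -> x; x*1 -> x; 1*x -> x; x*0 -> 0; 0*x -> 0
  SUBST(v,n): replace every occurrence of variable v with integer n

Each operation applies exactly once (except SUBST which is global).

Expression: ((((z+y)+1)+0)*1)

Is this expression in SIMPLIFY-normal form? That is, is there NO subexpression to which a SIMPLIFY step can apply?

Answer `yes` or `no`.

Expression: ((((z+y)+1)+0)*1)
Scanning for simplifiable subexpressions (pre-order)...
  at root: ((((z+y)+1)+0)*1) (SIMPLIFIABLE)
  at L: (((z+y)+1)+0) (SIMPLIFIABLE)
  at LL: ((z+y)+1) (not simplifiable)
  at LLL: (z+y) (not simplifiable)
Found simplifiable subexpr at path root: ((((z+y)+1)+0)*1)
One SIMPLIFY step would give: (((z+y)+1)+0)
-> NOT in normal form.

Answer: no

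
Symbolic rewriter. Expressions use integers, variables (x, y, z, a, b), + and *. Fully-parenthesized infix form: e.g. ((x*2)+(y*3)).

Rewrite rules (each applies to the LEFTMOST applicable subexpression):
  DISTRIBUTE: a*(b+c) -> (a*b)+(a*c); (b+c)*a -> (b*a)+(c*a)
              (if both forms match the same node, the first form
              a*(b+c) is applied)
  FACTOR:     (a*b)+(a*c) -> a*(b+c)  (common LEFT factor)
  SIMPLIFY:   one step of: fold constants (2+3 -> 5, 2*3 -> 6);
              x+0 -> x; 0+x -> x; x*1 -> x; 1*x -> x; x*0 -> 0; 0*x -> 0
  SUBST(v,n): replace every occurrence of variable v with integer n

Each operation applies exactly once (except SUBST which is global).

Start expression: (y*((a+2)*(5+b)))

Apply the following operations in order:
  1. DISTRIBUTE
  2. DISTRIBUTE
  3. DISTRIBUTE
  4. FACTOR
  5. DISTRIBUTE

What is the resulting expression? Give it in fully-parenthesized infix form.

Answer: ((y*((a*5)+(2*5)))+(y*((a+2)*b)))

Derivation:
Start: (y*((a+2)*(5+b)))
Apply DISTRIBUTE at R (target: ((a+2)*(5+b))): (y*((a+2)*(5+b))) -> (y*(((a+2)*5)+((a+2)*b)))
Apply DISTRIBUTE at root (target: (y*(((a+2)*5)+((a+2)*b)))): (y*(((a+2)*5)+((a+2)*b))) -> ((y*((a+2)*5))+(y*((a+2)*b)))
Apply DISTRIBUTE at LR (target: ((a+2)*5)): ((y*((a+2)*5))+(y*((a+2)*b))) -> ((y*((a*5)+(2*5)))+(y*((a+2)*b)))
Apply FACTOR at root (target: ((y*((a*5)+(2*5)))+(y*((a+2)*b)))): ((y*((a*5)+(2*5)))+(y*((a+2)*b))) -> (y*(((a*5)+(2*5))+((a+2)*b)))
Apply DISTRIBUTE at root (target: (y*(((a*5)+(2*5))+((a+2)*b)))): (y*(((a*5)+(2*5))+((a+2)*b))) -> ((y*((a*5)+(2*5)))+(y*((a+2)*b)))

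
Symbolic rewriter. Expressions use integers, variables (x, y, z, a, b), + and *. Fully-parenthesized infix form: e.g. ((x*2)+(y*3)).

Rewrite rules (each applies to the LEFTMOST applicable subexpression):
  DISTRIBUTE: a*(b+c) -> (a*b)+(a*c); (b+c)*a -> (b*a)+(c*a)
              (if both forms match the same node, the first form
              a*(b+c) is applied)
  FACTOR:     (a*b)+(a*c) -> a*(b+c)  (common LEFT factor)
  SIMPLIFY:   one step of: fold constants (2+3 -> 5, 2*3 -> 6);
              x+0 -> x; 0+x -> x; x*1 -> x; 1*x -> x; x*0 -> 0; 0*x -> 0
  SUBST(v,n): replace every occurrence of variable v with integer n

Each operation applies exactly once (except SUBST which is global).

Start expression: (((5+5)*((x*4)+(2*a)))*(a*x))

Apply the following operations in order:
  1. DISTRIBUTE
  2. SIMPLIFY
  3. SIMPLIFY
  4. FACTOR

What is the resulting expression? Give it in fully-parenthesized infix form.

Answer: ((10*((x*4)+(2*a)))*(a*x))

Derivation:
Start: (((5+5)*((x*4)+(2*a)))*(a*x))
Apply DISTRIBUTE at L (target: ((5+5)*((x*4)+(2*a)))): (((5+5)*((x*4)+(2*a)))*(a*x)) -> ((((5+5)*(x*4))+((5+5)*(2*a)))*(a*x))
Apply SIMPLIFY at LLL (target: (5+5)): ((((5+5)*(x*4))+((5+5)*(2*a)))*(a*x)) -> (((10*(x*4))+((5+5)*(2*a)))*(a*x))
Apply SIMPLIFY at LRL (target: (5+5)): (((10*(x*4))+((5+5)*(2*a)))*(a*x)) -> (((10*(x*4))+(10*(2*a)))*(a*x))
Apply FACTOR at L (target: ((10*(x*4))+(10*(2*a)))): (((10*(x*4))+(10*(2*a)))*(a*x)) -> ((10*((x*4)+(2*a)))*(a*x))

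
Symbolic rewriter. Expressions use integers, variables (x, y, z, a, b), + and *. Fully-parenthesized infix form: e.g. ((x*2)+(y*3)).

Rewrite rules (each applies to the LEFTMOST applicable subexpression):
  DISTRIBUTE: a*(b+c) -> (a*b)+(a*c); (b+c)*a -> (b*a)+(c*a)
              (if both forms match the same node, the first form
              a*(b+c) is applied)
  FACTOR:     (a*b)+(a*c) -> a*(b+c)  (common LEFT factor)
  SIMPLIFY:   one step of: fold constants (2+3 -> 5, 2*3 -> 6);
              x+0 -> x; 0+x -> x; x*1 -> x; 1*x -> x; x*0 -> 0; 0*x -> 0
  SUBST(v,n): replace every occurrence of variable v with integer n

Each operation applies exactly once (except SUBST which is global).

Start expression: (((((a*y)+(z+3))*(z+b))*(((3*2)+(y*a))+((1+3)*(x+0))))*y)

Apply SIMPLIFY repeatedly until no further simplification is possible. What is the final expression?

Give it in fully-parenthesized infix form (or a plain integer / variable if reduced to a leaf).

Start: (((((a*y)+(z+3))*(z+b))*(((3*2)+(y*a))+((1+3)*(x+0))))*y)
Step 1: at LRLL: (3*2) -> 6; overall: (((((a*y)+(z+3))*(z+b))*(((3*2)+(y*a))+((1+3)*(x+0))))*y) -> (((((a*y)+(z+3))*(z+b))*((6+(y*a))+((1+3)*(x+0))))*y)
Step 2: at LRRL: (1+3) -> 4; overall: (((((a*y)+(z+3))*(z+b))*((6+(y*a))+((1+3)*(x+0))))*y) -> (((((a*y)+(z+3))*(z+b))*((6+(y*a))+(4*(x+0))))*y)
Step 3: at LRRR: (x+0) -> x; overall: (((((a*y)+(z+3))*(z+b))*((6+(y*a))+(4*(x+0))))*y) -> (((((a*y)+(z+3))*(z+b))*((6+(y*a))+(4*x)))*y)
Fixed point: (((((a*y)+(z+3))*(z+b))*((6+(y*a))+(4*x)))*y)

Answer: (((((a*y)+(z+3))*(z+b))*((6+(y*a))+(4*x)))*y)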